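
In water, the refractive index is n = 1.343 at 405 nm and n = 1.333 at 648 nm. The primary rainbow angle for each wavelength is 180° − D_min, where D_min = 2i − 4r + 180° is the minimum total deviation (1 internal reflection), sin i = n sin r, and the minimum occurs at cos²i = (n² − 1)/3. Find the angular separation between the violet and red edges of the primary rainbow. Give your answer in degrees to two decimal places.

At 405 nm (n = 1.343): cos²i = 0.26788 → i = 58.830°, r = 39.577°, D_min = 139.354°, rainbow angle = 40.646°.
At 648 nm (n = 1.333): cos²i = 0.25896 → i = 59.410°, r = 40.225°, D_min = 137.922°, rainbow angle = 42.078°.
Angular width = |40.646° − 42.078°| = 1.432°.

1.43°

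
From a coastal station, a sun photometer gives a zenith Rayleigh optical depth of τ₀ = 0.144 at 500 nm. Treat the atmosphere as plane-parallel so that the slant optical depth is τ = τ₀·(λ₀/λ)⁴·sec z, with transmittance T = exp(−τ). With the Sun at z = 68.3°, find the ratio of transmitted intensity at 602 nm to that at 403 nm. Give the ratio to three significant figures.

Airmass: sec 68.3° = 2.7046.
τ(602 nm) = 0.144 × (500/602)⁴ × 2.7046 = 0.144 × 0.4759 × 2.7046 = 0.1853.
τ(403 nm) = 0.144 × (500/403)⁴ × 2.7046 = 0.144 × 2.3695 × 2.7046 = 0.9228.
T(602)/T(403) = exp(τ_B − τ_A) = exp(0.7375) = 2.0907.

2.09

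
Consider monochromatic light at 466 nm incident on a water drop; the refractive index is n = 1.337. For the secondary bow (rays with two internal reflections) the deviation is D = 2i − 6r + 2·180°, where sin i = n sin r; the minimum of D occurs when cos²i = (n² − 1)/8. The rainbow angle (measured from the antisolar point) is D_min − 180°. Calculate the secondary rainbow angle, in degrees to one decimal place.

51.9°

cos²i = (1.78757 − 1)/8 = 0.09845; i = arccos(0.31376) = 71.714°.
sin r = sin 71.714°/1.337 = 0.71017; r = 45.249°.
D_min = 2·71.714° − 6·45.249° + 360° = 231.934°.
Rainbow angle = D_min − 180° = 51.934°.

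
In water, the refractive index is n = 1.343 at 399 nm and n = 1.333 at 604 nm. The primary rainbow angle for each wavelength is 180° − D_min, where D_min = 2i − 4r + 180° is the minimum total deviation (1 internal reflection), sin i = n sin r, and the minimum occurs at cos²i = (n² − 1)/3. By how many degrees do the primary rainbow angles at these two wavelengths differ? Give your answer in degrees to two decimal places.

1.43°

At 399 nm (n = 1.343): cos²i = 0.26788 → i = 58.830°, r = 39.577°, D_min = 139.354°, rainbow angle = 40.646°.
At 604 nm (n = 1.333): cos²i = 0.25896 → i = 59.410°, r = 40.225°, D_min = 137.922°, rainbow angle = 42.078°.
Angular width = |40.646° − 42.078°| = 1.432°.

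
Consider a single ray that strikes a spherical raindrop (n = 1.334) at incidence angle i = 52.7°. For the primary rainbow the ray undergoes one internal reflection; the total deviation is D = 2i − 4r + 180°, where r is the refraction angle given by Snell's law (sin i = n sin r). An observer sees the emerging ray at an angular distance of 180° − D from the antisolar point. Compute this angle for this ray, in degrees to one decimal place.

sin r = sin 52.7° / 1.334 = 0.7955/1.334 = 0.5963; r = 36.61°.
D = 2·52.7° − 4·36.61° + 180° = 105.40° − 146.42° + 180° = 138.98°.
Angle from antisolar point = 180° − D = 41.02°.

41.0°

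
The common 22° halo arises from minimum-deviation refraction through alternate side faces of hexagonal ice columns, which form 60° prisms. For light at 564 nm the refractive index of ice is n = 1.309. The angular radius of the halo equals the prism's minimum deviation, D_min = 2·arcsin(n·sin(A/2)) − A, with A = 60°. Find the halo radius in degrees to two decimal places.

21.76°

n·sin(A/2) = 1.309 × sin 30° = 1.309 × 0.5000 = 0.6545.
D_min = 2·arcsin(0.6545) − 60° = 2 × 40.882° − 60° = 21.763°.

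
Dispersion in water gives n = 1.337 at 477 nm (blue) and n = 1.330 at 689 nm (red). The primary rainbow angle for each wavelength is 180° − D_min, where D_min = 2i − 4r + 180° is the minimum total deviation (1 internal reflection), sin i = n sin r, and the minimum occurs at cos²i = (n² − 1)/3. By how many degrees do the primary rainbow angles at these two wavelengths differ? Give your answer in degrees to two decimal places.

1.02°

At 477 nm (n = 1.337): cos²i = 0.26252 → i = 59.178°, r = 39.964°, D_min = 138.500°, rainbow angle = 41.500°.
At 689 nm (n = 1.330): cos²i = 0.25630 → i = 59.585°, r = 40.422°, D_min = 137.484°, rainbow angle = 42.516°.
Angular width = |41.500° − 42.516°| = 1.016°.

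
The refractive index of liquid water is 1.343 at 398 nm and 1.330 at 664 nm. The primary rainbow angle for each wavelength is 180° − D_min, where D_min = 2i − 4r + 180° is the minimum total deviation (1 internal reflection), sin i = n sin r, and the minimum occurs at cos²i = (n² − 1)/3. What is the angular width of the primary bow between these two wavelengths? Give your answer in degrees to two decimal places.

At 398 nm (n = 1.343): cos²i = 0.26788 → i = 58.830°, r = 39.577°, D_min = 139.354°, rainbow angle = 40.646°.
At 664 nm (n = 1.330): cos²i = 0.25630 → i = 59.585°, r = 40.422°, D_min = 137.484°, rainbow angle = 42.516°.
Angular width = |40.646° − 42.516°| = 1.871°.

1.87°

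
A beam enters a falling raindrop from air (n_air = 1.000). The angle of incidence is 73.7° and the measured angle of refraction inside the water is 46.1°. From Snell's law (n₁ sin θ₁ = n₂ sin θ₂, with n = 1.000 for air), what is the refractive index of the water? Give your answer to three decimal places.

1.332

n = sin θ_i / sin θ_r = sin 73.7° / sin 46.1° = 0.9598 / 0.7206 = 1.3320.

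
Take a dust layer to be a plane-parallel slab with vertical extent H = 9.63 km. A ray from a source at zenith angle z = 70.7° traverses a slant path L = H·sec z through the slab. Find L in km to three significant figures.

29.1 km

sec z = 1/cos 70.7° = 3.0256.
L = 9.63 × 3.0256 = 29.136 km.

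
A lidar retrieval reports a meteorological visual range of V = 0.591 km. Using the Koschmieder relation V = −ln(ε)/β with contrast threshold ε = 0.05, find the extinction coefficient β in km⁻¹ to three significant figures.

5.07 km⁻¹

β = −ln(0.05) / V = 2.996 / 0.591 = 5.0689 km⁻¹.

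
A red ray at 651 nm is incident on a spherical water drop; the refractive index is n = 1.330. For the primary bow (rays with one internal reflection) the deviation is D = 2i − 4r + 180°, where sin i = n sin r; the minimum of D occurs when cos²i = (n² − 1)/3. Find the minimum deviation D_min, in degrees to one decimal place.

cos²i = (1.76890 − 1)/3 = 0.25630; i = arccos(0.50626) = 59.585°.
sin r = sin 59.585°/1.330 = 0.64841; r = 40.422°.
D_min = 2·59.585° − 4·40.422° + 180° = 137.484°.

137.5°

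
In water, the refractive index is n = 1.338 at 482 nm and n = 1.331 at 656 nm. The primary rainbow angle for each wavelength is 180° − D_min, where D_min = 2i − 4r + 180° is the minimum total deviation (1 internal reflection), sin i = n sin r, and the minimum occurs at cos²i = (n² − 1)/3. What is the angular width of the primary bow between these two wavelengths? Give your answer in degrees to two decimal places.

1.01°

At 482 nm (n = 1.338): cos²i = 0.26341 → i = 59.120°, r = 39.899°, D_min = 138.643°, rainbow angle = 41.357°.
At 656 nm (n = 1.331): cos²i = 0.25719 → i = 59.527°, r = 40.356°, D_min = 137.630°, rainbow angle = 42.370°.
Angular width = |41.357° − 42.370°| = 1.013°.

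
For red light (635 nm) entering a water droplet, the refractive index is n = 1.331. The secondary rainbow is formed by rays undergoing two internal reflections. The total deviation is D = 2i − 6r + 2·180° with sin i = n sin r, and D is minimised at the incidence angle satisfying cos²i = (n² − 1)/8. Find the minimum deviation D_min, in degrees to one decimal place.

cos²i = (1.77156 − 1)/8 = 0.09645; i = arccos(0.31056) = 71.907°.
sin r = sin 71.907°/1.331 = 0.71417; r = 45.575°.
D_min = 2·71.907° − 6·45.575° + 360° = 230.365°.

230.4°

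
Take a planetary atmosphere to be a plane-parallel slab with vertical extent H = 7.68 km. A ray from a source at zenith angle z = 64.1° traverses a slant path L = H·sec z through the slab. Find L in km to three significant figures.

17.6 km

sec z = 1/cos 64.1° = 2.2894.
L = 7.68 × 2.2894 = 17.582 km.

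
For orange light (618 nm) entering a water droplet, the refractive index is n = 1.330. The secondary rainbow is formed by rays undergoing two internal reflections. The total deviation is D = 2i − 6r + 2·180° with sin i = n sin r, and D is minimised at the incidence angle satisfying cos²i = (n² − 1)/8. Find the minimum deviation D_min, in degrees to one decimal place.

cos²i = (1.76890 − 1)/8 = 0.09611; i = arccos(0.31002) = 71.940°.
sin r = sin 71.940°/1.330 = 0.71483; r = 45.630°.
D_min = 2·71.940° − 6·45.630° + 360° = 230.101°.

230.1°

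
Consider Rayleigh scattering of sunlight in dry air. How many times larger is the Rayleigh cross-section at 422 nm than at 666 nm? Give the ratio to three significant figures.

6.20

Rayleigh scattering ∝ λ⁻⁴, so the ratio of coefficients is the inverse fourth power of the wavelength ratio.
σ(422)/σ(666) = (666/422)⁴ = (1.5782)⁴ = 6.204.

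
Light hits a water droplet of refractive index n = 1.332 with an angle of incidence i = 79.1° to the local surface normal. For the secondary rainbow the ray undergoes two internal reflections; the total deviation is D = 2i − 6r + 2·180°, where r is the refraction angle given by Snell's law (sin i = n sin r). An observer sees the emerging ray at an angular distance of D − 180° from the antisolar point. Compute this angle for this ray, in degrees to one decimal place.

53.2°

sin r = sin 79.1° / 1.332 = 0.9820/1.332 = 0.7372; r = 47.49°.
D = 2·79.1° − 6·47.49° + 2·180° = 158.20° − 284.96° + 360° = 233.24°.
Angle from antisolar point = D − 180° = 53.24°.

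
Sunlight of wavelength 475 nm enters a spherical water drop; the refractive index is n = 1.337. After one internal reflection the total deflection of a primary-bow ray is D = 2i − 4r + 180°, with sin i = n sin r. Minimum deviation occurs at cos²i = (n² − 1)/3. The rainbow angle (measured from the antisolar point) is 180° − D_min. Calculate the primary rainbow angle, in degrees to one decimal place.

cos²i = (1.78757 − 1)/3 = 0.26252; i = arccos(0.51237) = 59.178°.
sin r = sin 59.178°/1.337 = 0.64231; r = 39.964°.
D_min = 2·59.178° − 4·39.964° + 180° = 138.500°.
Rainbow angle = 180° − D_min = 41.500°.

41.5°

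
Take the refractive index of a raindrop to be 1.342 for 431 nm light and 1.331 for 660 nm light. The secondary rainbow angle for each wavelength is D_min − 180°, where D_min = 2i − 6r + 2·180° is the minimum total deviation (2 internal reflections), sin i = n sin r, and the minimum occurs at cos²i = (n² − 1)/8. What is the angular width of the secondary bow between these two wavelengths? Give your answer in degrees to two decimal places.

At 431 nm (n = 1.342): cos²i = 0.10012 → i = 71.554°, r = 44.981°, D_min = 233.222°, rainbow angle = 53.222°.
At 660 nm (n = 1.331): cos²i = 0.09645 → i = 71.907°, r = 45.575°, D_min = 230.365°, rainbow angle = 50.365°.
Angular width = |53.222° − 50.365°| = 2.857°.

2.86°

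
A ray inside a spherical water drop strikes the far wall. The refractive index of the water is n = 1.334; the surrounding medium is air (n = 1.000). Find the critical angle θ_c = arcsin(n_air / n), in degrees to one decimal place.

sin θ_c = n_air / n = 1.000 / 1.334 = 0.7496.
θ_c = arcsin(0.7496) = 48.56°.

48.6°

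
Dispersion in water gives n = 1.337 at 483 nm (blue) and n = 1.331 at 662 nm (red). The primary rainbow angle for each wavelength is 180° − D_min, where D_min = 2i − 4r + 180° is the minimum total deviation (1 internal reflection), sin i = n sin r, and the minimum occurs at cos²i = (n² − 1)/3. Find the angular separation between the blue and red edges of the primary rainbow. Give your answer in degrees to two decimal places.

0.87°

At 483 nm (n = 1.337): cos²i = 0.26252 → i = 59.178°, r = 39.964°, D_min = 138.500°, rainbow angle = 41.500°.
At 662 nm (n = 1.331): cos²i = 0.25719 → i = 59.527°, r = 40.356°, D_min = 137.630°, rainbow angle = 42.370°.
Angular width = |41.500° − 42.370°| = 0.870°.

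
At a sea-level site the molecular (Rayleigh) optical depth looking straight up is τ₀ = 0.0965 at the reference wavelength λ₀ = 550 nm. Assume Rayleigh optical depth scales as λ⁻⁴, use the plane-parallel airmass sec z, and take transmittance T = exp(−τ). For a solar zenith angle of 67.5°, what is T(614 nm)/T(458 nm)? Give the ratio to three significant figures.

1.44

Airmass: sec 67.5° = 2.6131.
τ(614 nm) = 0.0965 × (550/614)⁴ × 2.6131 = 0.0965 × 0.6438 × 2.6131 = 0.1624.
τ(458 nm) = 0.0965 × (550/458)⁴ × 2.6131 = 0.0965 × 2.0796 × 2.6131 = 0.5244.
T(614)/T(458) = exp(τ_B − τ_A) = exp(0.3621) = 1.4363.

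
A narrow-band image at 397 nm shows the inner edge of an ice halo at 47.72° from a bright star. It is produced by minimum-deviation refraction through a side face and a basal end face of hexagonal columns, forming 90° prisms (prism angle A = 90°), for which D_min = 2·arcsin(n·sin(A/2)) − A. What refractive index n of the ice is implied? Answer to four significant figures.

1.319

Rearranging: n = sin((D_min + A)/2) / sin(A/2).
(D_min + A)/2 = (47.72° + 90°)/2 = 68.860°.
n = sin 68.860° / sin 45° = 0.9327 / 0.7071 = 1.3190.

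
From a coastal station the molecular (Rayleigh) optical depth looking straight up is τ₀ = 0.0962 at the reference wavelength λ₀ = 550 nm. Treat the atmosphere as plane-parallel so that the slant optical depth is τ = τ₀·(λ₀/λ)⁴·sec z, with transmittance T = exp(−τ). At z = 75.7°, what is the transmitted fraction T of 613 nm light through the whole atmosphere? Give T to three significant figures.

sec 75.7° = 4.0486.
τ = 0.0962 × (550/613)⁴ × 4.0486 = 0.0962 × 0.6481 × 4.0486 = 0.2524.
T = exp(−0.2524) = 0.7769.

0.777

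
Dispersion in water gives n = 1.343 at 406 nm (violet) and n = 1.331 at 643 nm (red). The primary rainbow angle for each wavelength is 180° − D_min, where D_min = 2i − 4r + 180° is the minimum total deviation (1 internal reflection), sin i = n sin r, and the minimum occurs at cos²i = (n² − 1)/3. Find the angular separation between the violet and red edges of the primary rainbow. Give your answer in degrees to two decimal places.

At 406 nm (n = 1.343): cos²i = 0.26788 → i = 58.830°, r = 39.577°, D_min = 139.354°, rainbow angle = 40.646°.
At 643 nm (n = 1.331): cos²i = 0.25719 → i = 59.527°, r = 40.356°, D_min = 137.630°, rainbow angle = 42.370°.
Angular width = |40.646° − 42.370°| = 1.724°.

1.72°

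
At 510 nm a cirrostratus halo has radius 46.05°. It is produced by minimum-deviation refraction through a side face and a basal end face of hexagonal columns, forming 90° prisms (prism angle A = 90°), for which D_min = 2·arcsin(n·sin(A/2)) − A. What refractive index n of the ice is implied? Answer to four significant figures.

Rearranging: n = sin((D_min + A)/2) / sin(A/2).
(D_min + A)/2 = (46.05° + 90°)/2 = 68.025°.
n = sin 68.025° / sin 45° = 0.9273 / 0.7071 = 1.3115.

1.311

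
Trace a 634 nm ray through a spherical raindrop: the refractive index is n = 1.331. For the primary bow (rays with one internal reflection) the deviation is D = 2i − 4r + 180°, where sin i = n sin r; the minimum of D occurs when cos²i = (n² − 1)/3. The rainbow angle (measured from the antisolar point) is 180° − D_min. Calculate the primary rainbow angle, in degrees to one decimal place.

42.4°

cos²i = (1.77156 − 1)/3 = 0.25719; i = arccos(0.50714) = 59.527°.
sin r = sin 59.527°/1.331 = 0.64753; r = 40.356°.
D_min = 2·59.527° − 4·40.356° + 180° = 137.630°.
Rainbow angle = 180° − D_min = 42.370°.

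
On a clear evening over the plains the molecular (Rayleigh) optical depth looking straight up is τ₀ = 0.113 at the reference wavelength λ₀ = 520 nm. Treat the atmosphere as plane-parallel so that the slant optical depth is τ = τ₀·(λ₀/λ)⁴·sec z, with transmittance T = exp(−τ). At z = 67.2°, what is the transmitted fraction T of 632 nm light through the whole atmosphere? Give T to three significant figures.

0.875

sec 67.2° = 2.5805.
τ = 0.113 × (520/632)⁴ × 2.5805 = 0.113 × 0.4583 × 2.5805 = 0.1336.
T = exp(−0.1336) = 0.8749.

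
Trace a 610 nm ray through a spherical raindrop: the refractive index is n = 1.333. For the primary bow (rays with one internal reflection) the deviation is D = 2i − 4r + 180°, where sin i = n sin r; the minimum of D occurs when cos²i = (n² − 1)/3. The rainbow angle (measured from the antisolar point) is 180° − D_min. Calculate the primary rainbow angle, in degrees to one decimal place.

cos²i = (1.77689 − 1)/3 = 0.25896; i = arccos(0.50888) = 59.410°.
sin r = sin 59.410°/1.333 = 0.64579; r = 40.225°.
D_min = 2·59.410° − 4·40.225° + 180° = 137.922°.
Rainbow angle = 180° − D_min = 42.078°.

42.1°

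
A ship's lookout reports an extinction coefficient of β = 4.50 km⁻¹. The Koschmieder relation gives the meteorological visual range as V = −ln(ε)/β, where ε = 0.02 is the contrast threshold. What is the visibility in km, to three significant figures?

V = −ln(0.02) / 4.50 = 3.912 / 4.50 = 0.8693 km.

0.869 km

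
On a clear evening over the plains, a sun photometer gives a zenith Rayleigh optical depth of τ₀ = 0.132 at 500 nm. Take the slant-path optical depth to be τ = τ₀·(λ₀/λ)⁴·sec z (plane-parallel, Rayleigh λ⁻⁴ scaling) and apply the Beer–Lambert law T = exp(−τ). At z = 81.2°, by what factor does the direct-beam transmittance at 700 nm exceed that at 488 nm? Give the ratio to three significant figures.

Airmass: sec 81.2° = 6.5366.
τ(700 nm) = 0.132 × (500/700)⁴ × 6.5366 = 0.132 × 0.2603 × 6.5366 = 0.2246.
τ(488 nm) = 0.132 × (500/488)⁴ × 6.5366 = 0.132 × 1.1020 × 6.5366 = 0.9509.
T(700)/T(488) = exp(τ_B − τ_A) = exp(0.7263) = 2.0674.

2.07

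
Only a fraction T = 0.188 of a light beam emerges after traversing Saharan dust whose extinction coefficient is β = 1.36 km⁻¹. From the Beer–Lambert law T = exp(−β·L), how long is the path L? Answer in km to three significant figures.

1.23 km

Beer–Lambert: T = exp(−βL) ⇒ L = −ln(T)/β = −ln(0.188)/1.36 = 1.6713/1.36 = 1.229 km.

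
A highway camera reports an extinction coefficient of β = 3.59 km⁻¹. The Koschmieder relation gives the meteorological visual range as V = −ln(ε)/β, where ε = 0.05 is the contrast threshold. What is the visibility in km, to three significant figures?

0.834 km

V = −ln(0.05) / 3.59 = 2.996 / 3.59 = 0.8345 km.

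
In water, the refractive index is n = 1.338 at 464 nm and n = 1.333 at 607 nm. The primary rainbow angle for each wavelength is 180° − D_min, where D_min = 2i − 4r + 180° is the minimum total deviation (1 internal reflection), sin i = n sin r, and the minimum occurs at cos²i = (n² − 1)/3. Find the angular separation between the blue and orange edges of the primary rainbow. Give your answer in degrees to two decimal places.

At 464 nm (n = 1.338): cos²i = 0.26341 → i = 59.120°, r = 39.899°, D_min = 138.643°, rainbow angle = 41.357°.
At 607 nm (n = 1.333): cos²i = 0.25896 → i = 59.410°, r = 40.225°, D_min = 137.922°, rainbow angle = 42.078°.
Angular width = |41.357° − 42.078°| = 0.722°.

0.72°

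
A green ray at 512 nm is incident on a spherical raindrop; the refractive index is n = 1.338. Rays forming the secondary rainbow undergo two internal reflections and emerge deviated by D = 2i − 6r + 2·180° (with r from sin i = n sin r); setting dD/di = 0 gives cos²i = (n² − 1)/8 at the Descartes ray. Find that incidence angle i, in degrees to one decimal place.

cos²i = (1.338² − 1)/8 = (1.79024 − 1)/8 = 0.09878.
cos i = 0.31429, so i = 71.682°.

71.7°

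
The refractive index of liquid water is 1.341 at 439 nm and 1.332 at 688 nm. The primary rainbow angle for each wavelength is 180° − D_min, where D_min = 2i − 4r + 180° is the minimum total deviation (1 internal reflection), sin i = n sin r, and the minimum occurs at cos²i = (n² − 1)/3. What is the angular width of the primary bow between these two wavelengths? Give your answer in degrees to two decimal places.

1.29°

At 439 nm (n = 1.341): cos²i = 0.26609 → i = 58.946°, r = 39.705°, D_min = 139.071°, rainbow angle = 40.929°.
At 688 nm (n = 1.332): cos²i = 0.25807 → i = 59.469°, r = 40.290°, D_min = 137.776°, rainbow angle = 42.224°.
Angular width = |40.929° − 42.224°| = 1.295°.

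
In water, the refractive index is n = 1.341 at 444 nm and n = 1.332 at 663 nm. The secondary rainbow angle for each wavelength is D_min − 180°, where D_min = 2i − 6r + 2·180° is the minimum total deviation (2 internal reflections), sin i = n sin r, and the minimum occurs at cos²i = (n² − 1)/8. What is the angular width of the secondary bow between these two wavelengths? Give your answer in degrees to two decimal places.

At 444 nm (n = 1.341): cos²i = 0.09979 → i = 71.586°, r = 45.034°, D_min = 232.966°, rainbow angle = 52.966°.
At 663 nm (n = 1.332): cos²i = 0.09678 → i = 71.875°, r = 45.520°, D_min = 230.628°, rainbow angle = 50.628°.
Angular width = |52.966° − 50.628°| = 2.337°.

2.34°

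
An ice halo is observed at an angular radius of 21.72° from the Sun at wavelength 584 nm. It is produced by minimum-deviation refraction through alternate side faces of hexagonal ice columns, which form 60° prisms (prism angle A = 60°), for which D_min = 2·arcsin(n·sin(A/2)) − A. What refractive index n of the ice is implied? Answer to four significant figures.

1.308

Rearranging: n = sin((D_min + A)/2) / sin(A/2).
(D_min + A)/2 = (21.72° + 60°)/2 = 40.860°.
n = sin 40.860° / sin 30° = 0.6542 / 0.5000 = 1.3084.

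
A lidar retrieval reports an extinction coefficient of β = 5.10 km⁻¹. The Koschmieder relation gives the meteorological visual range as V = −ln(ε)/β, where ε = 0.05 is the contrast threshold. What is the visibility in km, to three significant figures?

0.587 km

V = −ln(0.05) / 5.10 = 2.996 / 5.10 = 0.5874 km.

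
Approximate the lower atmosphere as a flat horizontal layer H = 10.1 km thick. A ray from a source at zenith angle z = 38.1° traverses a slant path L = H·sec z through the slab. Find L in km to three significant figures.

sec z = 1/cos 38.1° = 1.2708.
L = 10.1 × 1.2708 = 12.835 km.

12.8 km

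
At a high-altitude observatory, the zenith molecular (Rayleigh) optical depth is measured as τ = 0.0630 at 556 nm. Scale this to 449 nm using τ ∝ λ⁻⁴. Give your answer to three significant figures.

τ(449 nm) = τ(556 nm) × (556/449)⁴ = 0.0630 × (1.2383)⁴ = 0.0630 × 2.3513 = 0.1481.

0.148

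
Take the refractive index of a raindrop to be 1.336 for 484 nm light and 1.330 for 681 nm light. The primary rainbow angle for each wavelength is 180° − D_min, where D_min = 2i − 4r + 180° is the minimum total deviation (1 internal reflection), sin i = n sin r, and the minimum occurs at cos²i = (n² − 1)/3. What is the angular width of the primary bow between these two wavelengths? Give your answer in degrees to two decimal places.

0.87°

At 484 nm (n = 1.336): cos²i = 0.26163 → i = 59.236°, r = 40.029°, D_min = 138.356°, rainbow angle = 41.644°.
At 681 nm (n = 1.330): cos²i = 0.25630 → i = 59.585°, r = 40.422°, D_min = 137.484°, rainbow angle = 42.516°.
Angular width = |41.644° − 42.516°| = 0.873°.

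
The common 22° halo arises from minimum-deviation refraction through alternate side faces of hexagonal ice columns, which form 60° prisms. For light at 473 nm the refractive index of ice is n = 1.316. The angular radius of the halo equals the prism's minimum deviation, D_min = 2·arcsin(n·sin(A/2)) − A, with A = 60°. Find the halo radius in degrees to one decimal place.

n·sin(A/2) = 1.316 × sin 30° = 1.316 × 0.5000 = 0.6580.
D_min = 2·arcsin(0.6580) − 60° = 2 × 41.148° − 60° = 22.295°.

22.3°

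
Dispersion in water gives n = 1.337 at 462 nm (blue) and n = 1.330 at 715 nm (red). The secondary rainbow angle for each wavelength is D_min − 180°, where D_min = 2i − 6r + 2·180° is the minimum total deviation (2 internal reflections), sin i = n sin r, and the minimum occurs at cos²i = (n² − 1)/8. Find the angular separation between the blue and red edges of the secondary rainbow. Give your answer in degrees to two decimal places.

1.83°

At 462 nm (n = 1.337): cos²i = 0.09845 → i = 71.714°, r = 45.249°, D_min = 231.934°, rainbow angle = 51.934°.
At 715 nm (n = 1.330): cos²i = 0.09611 → i = 71.940°, r = 45.630°, D_min = 230.101°, rainbow angle = 50.101°.
Angular width = |51.934° − 50.101°| = 1.832°.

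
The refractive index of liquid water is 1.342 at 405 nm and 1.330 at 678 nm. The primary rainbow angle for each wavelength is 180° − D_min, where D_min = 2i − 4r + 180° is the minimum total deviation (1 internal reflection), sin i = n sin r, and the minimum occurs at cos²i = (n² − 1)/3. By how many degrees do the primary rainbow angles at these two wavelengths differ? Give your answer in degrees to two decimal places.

At 405 nm (n = 1.342): cos²i = 0.26699 → i = 58.888°, r = 39.641°, D_min = 139.213°, rainbow angle = 40.787°.
At 678 nm (n = 1.330): cos²i = 0.25630 → i = 59.585°, r = 40.422°, D_min = 137.484°, rainbow angle = 42.516°.
Angular width = |40.787° − 42.516°| = 1.729°.

1.73°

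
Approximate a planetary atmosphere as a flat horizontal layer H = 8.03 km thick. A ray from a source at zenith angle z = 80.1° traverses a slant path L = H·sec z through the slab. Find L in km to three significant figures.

46.7 km

sec z = 1/cos 80.1° = 5.8164.
L = 8.03 × 5.8164 = 46.705 km.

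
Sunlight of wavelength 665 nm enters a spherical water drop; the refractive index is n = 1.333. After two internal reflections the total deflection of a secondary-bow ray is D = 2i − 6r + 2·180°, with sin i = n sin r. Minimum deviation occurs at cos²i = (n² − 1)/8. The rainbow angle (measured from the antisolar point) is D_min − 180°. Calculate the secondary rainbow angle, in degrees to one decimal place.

50.9°

cos²i = (1.77689 − 1)/8 = 0.09711; i = arccos(0.31163) = 71.843°.
sin r = sin 71.843°/1.333 = 0.71283; r = 45.466°.
D_min = 2·71.843° − 6·45.466° + 360° = 230.891°.
Rainbow angle = D_min − 180° = 50.891°.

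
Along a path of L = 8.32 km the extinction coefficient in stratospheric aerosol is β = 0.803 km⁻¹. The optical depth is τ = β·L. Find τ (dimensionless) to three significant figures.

6.68

τ = β·L = 0.803 × 8.32 = 6.6810.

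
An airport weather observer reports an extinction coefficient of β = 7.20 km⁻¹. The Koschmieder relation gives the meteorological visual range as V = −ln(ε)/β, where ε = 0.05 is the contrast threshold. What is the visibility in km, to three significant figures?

0.416 km

V = −ln(0.05) / 7.20 = 2.996 / 7.20 = 0.4161 km.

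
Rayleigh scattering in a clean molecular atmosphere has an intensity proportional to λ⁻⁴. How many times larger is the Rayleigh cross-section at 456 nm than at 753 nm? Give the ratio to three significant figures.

7.44

Rayleigh scattering ∝ λ⁻⁴, so the ratio of coefficients is the inverse fourth power of the wavelength ratio.
σ(456)/σ(753) = (753/456)⁴ = (1.6513)⁴ = 7.436.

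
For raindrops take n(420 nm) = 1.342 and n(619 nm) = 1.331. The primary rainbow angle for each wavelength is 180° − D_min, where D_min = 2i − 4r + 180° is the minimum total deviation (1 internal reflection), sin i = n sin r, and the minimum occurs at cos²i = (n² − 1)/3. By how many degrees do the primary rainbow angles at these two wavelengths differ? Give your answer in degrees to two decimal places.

At 420 nm (n = 1.342): cos²i = 0.26699 → i = 58.888°, r = 39.641°, D_min = 139.213°, rainbow angle = 40.787°.
At 619 nm (n = 1.331): cos²i = 0.25719 → i = 59.527°, r = 40.356°, D_min = 137.630°, rainbow angle = 42.370°.
Angular width = |40.787° − 42.370°| = 1.583°.

1.58°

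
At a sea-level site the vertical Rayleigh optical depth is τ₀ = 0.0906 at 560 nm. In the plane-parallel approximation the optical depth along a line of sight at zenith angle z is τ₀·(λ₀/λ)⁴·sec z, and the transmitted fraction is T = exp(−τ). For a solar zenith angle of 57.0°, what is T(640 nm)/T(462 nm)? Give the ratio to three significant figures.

1.30

Airmass: sec 57.0° = 1.8361.
τ(640 nm) = 0.0906 × (560/640)⁴ × 1.8361 = 0.0906 × 0.5862 × 1.8361 = 0.0975.
τ(462 nm) = 0.0906 × (560/462)⁴ × 1.8361 = 0.0906 × 2.1587 × 1.8361 = 0.3591.
T(640)/T(462) = exp(τ_B − τ_A) = exp(0.2616) = 1.2990.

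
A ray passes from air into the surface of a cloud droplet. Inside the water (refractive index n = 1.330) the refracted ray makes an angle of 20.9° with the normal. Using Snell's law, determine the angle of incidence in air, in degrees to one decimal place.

Snell: sin θ_i = n · sin θ_r = 1.330 × sin 20.9° = 1.330 × 0.3567 = 0.4745.
θ_i = arcsin(0.4745) = 28.32°.

28.3°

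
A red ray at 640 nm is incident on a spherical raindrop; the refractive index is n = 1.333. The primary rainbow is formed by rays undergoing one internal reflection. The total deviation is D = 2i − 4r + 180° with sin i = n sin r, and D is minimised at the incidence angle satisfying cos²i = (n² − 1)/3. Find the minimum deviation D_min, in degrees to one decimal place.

cos²i = (1.77689 − 1)/3 = 0.25896; i = arccos(0.50888) = 59.410°.
sin r = sin 59.410°/1.333 = 0.64579; r = 40.225°.
D_min = 2·59.410° − 4·40.225° + 180° = 137.922°.

137.9°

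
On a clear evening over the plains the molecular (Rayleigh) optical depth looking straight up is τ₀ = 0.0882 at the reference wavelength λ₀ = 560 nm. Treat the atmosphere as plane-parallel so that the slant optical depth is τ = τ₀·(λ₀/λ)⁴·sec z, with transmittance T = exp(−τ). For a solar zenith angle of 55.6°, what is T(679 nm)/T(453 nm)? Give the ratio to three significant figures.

1.34

Airmass: sec 55.6° = 1.7700.
τ(679 nm) = 0.0882 × (560/679)⁴ × 1.7700 = 0.0882 × 0.4627 × 1.7700 = 0.0722.
τ(453 nm) = 0.0882 × (560/453)⁴ × 1.7700 = 0.0882 × 2.3354 × 1.7700 = 0.3646.
T(679)/T(453) = exp(τ_B − τ_A) = exp(0.2924) = 1.3396.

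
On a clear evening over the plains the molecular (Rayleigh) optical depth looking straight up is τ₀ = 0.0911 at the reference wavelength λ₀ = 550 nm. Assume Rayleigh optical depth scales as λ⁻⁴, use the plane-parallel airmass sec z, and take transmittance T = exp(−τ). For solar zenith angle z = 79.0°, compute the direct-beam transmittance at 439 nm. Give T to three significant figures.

sec 79.0° = 5.2408.
τ = 0.0911 × (550/439)⁴ × 5.2408 = 0.0911 × 2.4637 × 5.2408 = 1.1763.
T = exp(−1.1763) = 0.3084.

0.308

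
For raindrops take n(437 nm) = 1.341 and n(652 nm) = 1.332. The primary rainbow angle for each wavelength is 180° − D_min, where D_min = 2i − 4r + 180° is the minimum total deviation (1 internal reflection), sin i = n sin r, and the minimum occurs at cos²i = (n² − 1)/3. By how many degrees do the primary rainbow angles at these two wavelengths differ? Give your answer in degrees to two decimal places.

1.29°

At 437 nm (n = 1.341): cos²i = 0.26609 → i = 58.946°, r = 39.705°, D_min = 139.071°, rainbow angle = 40.929°.
At 652 nm (n = 1.332): cos²i = 0.25807 → i = 59.469°, r = 40.290°, D_min = 137.776°, rainbow angle = 42.224°.
Angular width = |40.929° − 42.224°| = 1.295°.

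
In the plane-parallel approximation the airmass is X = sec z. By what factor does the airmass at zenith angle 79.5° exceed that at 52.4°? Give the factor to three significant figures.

X(79.5°)/X(52.4°) = sec 79.5° / sec 52.4° = cos 52.4° / cos 79.5° = 0.6101/0.1822 = 3.3481.

3.35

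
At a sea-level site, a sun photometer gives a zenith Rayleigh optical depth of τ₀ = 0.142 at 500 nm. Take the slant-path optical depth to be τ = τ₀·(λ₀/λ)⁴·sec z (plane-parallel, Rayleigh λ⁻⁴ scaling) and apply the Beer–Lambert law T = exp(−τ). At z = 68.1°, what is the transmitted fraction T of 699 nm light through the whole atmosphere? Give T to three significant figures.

0.905

sec 68.1° = 2.6811.
τ = 0.142 × (500/699)⁴ × 2.6811 = 0.142 × 0.2618 × 2.6811 = 0.0997.
T = exp(−0.0997) = 0.9051.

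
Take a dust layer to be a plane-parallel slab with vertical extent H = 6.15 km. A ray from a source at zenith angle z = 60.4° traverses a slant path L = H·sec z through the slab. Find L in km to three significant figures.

12.5 km

sec z = 1/cos 60.4° = 2.0245.
L = 6.15 × 2.0245 = 12.451 km.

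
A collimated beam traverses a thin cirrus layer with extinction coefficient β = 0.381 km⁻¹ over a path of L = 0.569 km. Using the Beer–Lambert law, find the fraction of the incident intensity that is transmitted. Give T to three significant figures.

τ = β·L = 0.381 × 0.569 = 0.2168.
T = exp(−0.2168) = 0.8051.

0.805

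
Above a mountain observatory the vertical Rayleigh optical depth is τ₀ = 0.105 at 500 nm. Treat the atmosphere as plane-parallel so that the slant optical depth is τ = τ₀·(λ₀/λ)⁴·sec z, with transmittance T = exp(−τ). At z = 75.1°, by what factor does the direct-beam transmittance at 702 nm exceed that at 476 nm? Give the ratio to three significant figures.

Airmass: sec 75.1° = 3.8890.
τ(702 nm) = 0.105 × (500/702)⁴ × 3.8890 = 0.105 × 0.2574 × 3.8890 = 0.1051.
τ(476 nm) = 0.105 × (500/476)⁴ × 3.8890 = 0.105 × 1.2175 × 3.8890 = 0.4971.
T(702)/T(476) = exp(τ_B − τ_A) = exp(0.3921) = 1.4800.

1.48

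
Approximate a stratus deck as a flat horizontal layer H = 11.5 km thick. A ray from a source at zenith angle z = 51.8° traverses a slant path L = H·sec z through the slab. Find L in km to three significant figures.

18.6 km

sec z = 1/cos 51.8° = 1.6171.
L = 11.5 × 1.6171 = 18.596 km.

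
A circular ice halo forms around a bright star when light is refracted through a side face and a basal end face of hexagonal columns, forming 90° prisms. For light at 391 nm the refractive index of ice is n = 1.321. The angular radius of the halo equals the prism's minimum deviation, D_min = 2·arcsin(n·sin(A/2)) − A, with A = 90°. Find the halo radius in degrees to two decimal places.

48.16°

n·sin(A/2) = 1.321 × sin 45° = 1.321 × 0.7071 = 0.9341.
D_min = 2·arcsin(0.9341) − 90° = 2 × 69.081° − 90° = 48.163°.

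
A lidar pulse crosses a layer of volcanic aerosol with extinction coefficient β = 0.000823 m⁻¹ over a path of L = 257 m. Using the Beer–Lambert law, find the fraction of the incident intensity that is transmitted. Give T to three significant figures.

0.809

τ = β·L = 0.000823 × 257 = 0.2115.
T = exp(−0.2115) = 0.8094.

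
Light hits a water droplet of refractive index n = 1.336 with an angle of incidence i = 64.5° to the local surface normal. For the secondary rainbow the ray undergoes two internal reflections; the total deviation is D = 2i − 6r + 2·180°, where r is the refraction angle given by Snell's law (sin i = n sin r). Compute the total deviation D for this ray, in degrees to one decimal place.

234.0°

sin r = sin 64.5° / 1.336 = 0.9026/1.336 = 0.6756; r = 42.50°.
D = 2·64.5° − 6·42.50° + 2·180° = 129.00° − 255.00° + 360° = 234.00°.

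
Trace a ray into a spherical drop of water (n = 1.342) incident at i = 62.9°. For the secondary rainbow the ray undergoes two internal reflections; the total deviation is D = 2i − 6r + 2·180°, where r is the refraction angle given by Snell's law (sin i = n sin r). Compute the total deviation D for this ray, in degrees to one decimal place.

236.5°

sin r = sin 62.9° / 1.342 = 0.8902/1.342 = 0.6633; r = 41.56°.
D = 2·62.9° − 6·41.56° + 2·180° = 125.80° − 249.33° + 360° = 236.47°.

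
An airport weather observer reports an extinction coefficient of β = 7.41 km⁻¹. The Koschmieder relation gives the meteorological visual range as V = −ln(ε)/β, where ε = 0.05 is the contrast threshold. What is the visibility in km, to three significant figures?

V = −ln(0.05) / 7.41 = 2.996 / 7.41 = 0.4043 km.

0.404 km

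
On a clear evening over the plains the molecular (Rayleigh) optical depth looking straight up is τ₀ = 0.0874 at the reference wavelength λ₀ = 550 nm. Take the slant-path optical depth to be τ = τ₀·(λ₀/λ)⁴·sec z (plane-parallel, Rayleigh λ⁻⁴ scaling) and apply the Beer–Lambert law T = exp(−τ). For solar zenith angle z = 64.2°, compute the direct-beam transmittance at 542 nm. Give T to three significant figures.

0.808

sec 64.2° = 2.2976.
τ = 0.0874 × (550/542)⁴ × 2.2976 = 0.0874 × 1.0604 × 2.2976 = 0.2129.
T = exp(−0.2129) = 0.8082.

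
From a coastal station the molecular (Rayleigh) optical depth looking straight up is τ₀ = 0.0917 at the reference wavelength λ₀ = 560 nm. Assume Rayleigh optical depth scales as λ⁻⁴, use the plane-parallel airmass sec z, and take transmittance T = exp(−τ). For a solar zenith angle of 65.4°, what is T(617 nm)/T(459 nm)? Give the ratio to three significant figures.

1.40

Airmass: sec 65.4° = 2.4022.
τ(617 nm) = 0.0917 × (560/617)⁴ × 2.4022 = 0.0917 × 0.6786 × 2.4022 = 0.1495.
τ(459 nm) = 0.0917 × (560/459)⁴ × 2.4022 = 0.0917 × 2.2157 × 2.4022 = 0.4881.
T(617)/T(459) = exp(τ_B − τ_A) = exp(0.3386) = 1.4030.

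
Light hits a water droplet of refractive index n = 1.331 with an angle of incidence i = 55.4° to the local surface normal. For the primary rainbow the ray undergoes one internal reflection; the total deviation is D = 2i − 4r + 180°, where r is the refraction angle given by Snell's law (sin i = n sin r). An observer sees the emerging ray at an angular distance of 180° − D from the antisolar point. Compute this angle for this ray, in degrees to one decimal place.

sin r = sin 55.4° / 1.331 = 0.8231/1.331 = 0.6184; r = 38.20°.
D = 2·55.4° − 4·38.20° + 180° = 110.80° − 152.81° + 180° = 137.99°.
Angle from antisolar point = 180° − D = 42.01°.

42.0°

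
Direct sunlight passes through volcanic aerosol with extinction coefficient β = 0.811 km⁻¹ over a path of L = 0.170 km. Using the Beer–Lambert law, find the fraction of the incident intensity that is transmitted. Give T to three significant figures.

0.871

τ = β·L = 0.811 × 0.170 = 0.1379.
T = exp(−0.1379) = 0.8712.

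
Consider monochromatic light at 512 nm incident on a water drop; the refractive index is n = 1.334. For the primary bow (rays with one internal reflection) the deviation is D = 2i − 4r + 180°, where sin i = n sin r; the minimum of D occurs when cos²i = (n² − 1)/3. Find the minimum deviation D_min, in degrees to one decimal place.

cos²i = (1.77956 − 1)/3 = 0.25985; i = arccos(0.50976) = 59.352°.
sin r = sin 59.352°/1.334 = 0.64492; r = 40.159°.
D_min = 2·59.352° − 4·40.159° + 180° = 138.067°.

138.1°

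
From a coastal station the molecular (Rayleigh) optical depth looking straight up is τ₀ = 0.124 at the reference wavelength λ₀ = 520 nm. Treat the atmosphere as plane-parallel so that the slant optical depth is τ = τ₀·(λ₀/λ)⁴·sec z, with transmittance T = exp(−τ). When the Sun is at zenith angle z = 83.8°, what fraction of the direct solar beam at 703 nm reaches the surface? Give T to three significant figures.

0.709

sec 83.8° = 9.2593.
τ = 0.124 × (520/703)⁴ × 9.2593 = 0.124 × 0.2994 × 9.2593 = 0.3437.
T = exp(−0.3437) = 0.7091.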